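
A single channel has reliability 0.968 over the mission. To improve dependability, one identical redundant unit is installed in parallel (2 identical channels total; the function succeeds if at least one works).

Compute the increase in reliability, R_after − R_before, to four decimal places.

0.0310

R_before = 0.968
R_after = 1 − (1 − 0.968)^2 = 0.9990
ΔR = 0.9990 − 0.968 = 0.0310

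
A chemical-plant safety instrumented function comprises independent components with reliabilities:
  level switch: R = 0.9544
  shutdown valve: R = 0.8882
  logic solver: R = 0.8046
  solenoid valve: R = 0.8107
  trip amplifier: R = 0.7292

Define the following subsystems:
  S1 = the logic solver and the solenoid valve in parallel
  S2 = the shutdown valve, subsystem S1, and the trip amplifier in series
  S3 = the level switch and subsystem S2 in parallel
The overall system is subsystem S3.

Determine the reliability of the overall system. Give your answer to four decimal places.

Parallel (logic solver and solenoid valve): 1 − (1 − 0.804600)(1 − 0.810700) = 0.963011
Series (shutdown valve, [0.963011], and trip amplifier): 0.888200 × 0.963011 × 0.729200 = 0.623719
Parallel (level switch and [0.623719]): 1 − (1 − 0.954400)(1 − 0.623719) = 0.9828

0.9828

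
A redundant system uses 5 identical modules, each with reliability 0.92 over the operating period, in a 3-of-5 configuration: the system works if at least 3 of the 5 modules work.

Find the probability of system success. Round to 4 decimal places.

0.9955

R = Σ_{i=3}^{5} C(5,i) p^i (1−p)^{5−i} with p = 0.92
C(5,3)·0.92^3·0.08^2 = 0.049836
C(5,4)·0.92^4·0.08^1 = 0.286557
C(5,5)·0.92^5·0.08^0 = 0.659082
Sum = 0.9955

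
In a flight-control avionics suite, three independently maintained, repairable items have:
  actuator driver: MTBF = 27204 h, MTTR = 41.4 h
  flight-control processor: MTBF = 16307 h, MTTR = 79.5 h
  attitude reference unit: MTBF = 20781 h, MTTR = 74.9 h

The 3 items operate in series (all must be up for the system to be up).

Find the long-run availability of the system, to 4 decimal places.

0.9901

A(actuator driver) = MTBF/(MTBF+MTTR) = 27204/(27204+41.4) = 0.998480
A(flight-control processor) = MTBF/(MTBF+MTTR) = 16307/(16307+79.5) = 0.995148
A(attitude reference unit) = MTBF/(MTBF+MTTR) = 20781/(20781+74.9) = 0.996409
Series availability: 0.998480 × 0.995148 × 0.996409 = 0.9901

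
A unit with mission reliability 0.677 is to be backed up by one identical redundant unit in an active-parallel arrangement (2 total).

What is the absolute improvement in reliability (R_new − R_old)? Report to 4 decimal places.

R_before = 0.677
R_after = 1 − (1 − 0.677)^2 = 0.8957
ΔR = 0.8957 − 0.677 = 0.2187

0.2187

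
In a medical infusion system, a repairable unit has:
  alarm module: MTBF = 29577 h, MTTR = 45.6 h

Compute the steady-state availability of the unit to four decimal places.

0.9985

A(alarm module) = MTBF/(MTBF+MTTR) = 29577/(29577+45.6) = 0.9985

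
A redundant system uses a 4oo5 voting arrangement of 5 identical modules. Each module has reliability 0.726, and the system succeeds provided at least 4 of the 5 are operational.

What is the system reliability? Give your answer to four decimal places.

0.5823

R = Σ_{i=4}^{5} C(5,i) p^i (1−p)^{5−i} with p = 0.726
C(5,4)·0.726^4·0.274^1 = 0.380598
C(5,5)·0.726^5·0.274^0 = 0.201689
Sum = 0.5823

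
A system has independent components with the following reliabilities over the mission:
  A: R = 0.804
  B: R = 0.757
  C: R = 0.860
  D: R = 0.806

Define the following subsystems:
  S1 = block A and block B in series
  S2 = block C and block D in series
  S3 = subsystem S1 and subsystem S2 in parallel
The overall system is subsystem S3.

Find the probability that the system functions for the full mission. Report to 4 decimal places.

0.8799

Series (A and B): 0.804000 × 0.757000 = 0.608628
Series (C and D): 0.860000 × 0.806000 = 0.693160
Parallel ([0.608628] and [0.693160]): 1 − (1 − 0.608628)(1 − 0.693160) = 0.8799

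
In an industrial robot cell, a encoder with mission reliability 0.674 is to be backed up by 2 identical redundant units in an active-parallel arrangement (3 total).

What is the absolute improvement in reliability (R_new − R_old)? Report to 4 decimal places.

R_before = 0.674
R_after = 1 − (1 − 0.674)^3 = 0.9654
ΔR = 0.9654 − 0.674 = 0.2914

0.2914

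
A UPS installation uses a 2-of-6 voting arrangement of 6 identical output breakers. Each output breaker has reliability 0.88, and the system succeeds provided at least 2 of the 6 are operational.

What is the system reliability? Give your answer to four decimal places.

0.9999

R = Σ_{i=2}^{6} C(6,i) p^i (1−p)^{6−i} with p = 0.88
C(6,2)·0.88^2·0.12^4 = 0.002409
C(6,3)·0.88^3·0.12^3 = 0.023552
C(6,4)·0.88^4·0.12^2 = 0.129534
C(6,5)·0.88^5·0.12^1 = 0.379967
C(6,6)·0.88^6·0.12^0 = 0.464404
Sum = 0.9999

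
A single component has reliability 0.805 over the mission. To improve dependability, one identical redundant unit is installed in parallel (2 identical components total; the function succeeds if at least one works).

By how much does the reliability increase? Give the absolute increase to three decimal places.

R_before = 0.805
R_after = 1 − (1 − 0.805)^2 = 0.962
ΔR = 0.962 − 0.805 = 0.157

0.157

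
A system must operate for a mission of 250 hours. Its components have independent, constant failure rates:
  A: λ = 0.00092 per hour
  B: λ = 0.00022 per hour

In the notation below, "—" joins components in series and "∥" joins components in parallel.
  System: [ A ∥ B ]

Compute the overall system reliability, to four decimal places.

0.9890

R(A) = exp(−0.00092 × 250) = 0.794534
R(B) = exp(−0.00022 × 250) = 0.946485
Parallel (A and B): 1 − (1 − 0.794534)(1 − 0.946485) = 0.9890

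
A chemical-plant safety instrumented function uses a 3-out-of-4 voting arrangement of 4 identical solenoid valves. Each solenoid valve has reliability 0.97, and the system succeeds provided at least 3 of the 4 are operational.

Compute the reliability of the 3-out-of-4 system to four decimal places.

0.9948

R = Σ_{i=3}^{4} C(4,i) p^i (1−p)^{4−i} with p = 0.97
C(4,3)·0.97^3·0.03^1 = 0.109521
C(4,4)·0.97^4·0.03^0 = 0.885293
Sum = 0.9948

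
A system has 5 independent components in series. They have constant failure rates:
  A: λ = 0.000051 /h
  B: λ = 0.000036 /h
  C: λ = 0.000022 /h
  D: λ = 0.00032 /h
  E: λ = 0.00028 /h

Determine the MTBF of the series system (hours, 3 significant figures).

Series of exponential components: λ_sys = Σ λ_i
λ_sys = 0.000051 + 0.000036 + 0.000022 + 0.00032 + 0.00028 = 7.0900e-04 /h
MTBF = 1 / λ_sys = 1410 h

1410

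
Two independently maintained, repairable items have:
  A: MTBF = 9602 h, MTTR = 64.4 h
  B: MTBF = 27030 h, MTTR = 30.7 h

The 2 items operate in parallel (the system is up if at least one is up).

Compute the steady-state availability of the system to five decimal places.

A(A) = MTBF/(MTBF+MTTR) = 9602/(9602+64.4) = 0.993338
A(B) = MTBF/(MTBF+MTTR) = 27030/(27030+30.7) = 0.998866
Parallel availability: 1 − (1 − 0.993338)(1 − 0.998866) = 0.99999

0.99999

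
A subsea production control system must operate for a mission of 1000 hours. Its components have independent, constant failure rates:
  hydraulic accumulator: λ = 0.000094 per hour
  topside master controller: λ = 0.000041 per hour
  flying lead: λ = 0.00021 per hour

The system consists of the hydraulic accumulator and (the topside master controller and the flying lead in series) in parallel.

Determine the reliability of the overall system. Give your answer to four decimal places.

0.9801

R(hydraulic accumulator) = exp(−0.000094 × 1000) = 0.910283
R(topside master controller) = exp(−0.000041 × 1000) = 0.959829
R(flying lead) = exp(−0.00021 × 1000) = 0.810584
Series (topside master controller and flying lead): 0.959829 × 0.810584 = 0.778022
Parallel (hydraulic accumulator and [0.778022]): 1 − (1 − 0.910283)(1 − 0.778022) = 0.9801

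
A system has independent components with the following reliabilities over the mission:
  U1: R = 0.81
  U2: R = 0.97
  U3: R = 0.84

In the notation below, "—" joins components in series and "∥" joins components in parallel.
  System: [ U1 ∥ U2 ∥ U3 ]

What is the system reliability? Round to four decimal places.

Parallel (U1, U2, and U3): 1 − (1 − 0.810000)(1 − 0.970000)(1 − 0.840000) = 0.9991

0.9991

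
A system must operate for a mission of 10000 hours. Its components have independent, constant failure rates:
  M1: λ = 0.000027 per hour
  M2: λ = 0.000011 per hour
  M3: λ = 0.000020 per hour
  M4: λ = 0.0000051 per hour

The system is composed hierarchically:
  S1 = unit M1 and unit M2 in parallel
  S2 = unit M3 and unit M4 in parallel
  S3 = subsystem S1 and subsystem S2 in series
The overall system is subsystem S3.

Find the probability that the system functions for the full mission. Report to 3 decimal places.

0.967

R(M1) = exp(−0.000027 × 10000) = 0.76338
R(M2) = exp(−0.000011 × 10000) = 0.89583
R(M3) = exp(−0.000020 × 10000) = 0.81873
R(M4) = exp(−0.0000051 × 10000) = 0.95028
Parallel (M1 and M2): 1 − (1 − 0.76338)(1 − 0.89583) = 0.97535
Parallel (M3 and M4): 1 − (1 − 0.81873)(1 − 0.95028) = 0.99099
Series ([0.97535] and [0.99099]): 0.97535 × 0.99099 = 0.967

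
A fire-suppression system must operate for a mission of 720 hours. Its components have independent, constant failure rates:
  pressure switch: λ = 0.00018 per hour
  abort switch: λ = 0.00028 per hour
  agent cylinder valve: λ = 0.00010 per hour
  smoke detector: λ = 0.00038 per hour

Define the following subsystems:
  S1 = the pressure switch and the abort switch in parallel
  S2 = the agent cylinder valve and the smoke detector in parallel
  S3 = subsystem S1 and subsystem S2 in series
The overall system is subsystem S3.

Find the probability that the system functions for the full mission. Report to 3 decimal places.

R(pressure switch) = exp(−0.00018 × 720) = 0.87845
R(abort switch) = exp(−0.00028 × 720) = 0.81742
R(agent cylinder valve) = exp(−0.00010 × 720) = 0.93053
R(smoke detector) = exp(−0.00038 × 720) = 0.76064
Parallel (pressure switch and abort switch): 1 − (1 − 0.87845)(1 − 0.81742) = 0.97781
Parallel (agent cylinder valve and smoke detector): 1 − (1 − 0.93053)(1 − 0.76064) = 0.98337
Series ([0.97781] and [0.98337]): 0.97781 × 0.98337 = 0.962

0.962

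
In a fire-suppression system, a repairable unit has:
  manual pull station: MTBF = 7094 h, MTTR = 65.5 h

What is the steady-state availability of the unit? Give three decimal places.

0.991

A(manual pull station) = MTBF/(MTBF+MTTR) = 7094/(7094+65.5) = 0.991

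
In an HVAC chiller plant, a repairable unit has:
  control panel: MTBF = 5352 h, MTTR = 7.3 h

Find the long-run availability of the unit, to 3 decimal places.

0.999

A(control panel) = MTBF/(MTBF+MTTR) = 5352/(5352+7.3) = 0.999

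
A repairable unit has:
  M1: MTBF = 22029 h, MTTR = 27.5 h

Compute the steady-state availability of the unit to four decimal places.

A(M1) = MTBF/(MTBF+MTTR) = 22029/(22029+27.5) = 0.9988

0.9988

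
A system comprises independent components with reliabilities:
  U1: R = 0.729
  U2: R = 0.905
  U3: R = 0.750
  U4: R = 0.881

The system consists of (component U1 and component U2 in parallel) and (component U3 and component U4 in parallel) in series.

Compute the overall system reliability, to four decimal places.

0.9453

Parallel (U1 and U2): 1 − (1 − 0.729000)(1 − 0.905000) = 0.974255
Parallel (U3 and U4): 1 − (1 − 0.750000)(1 − 0.881000) = 0.970250
Series ([0.974255] and [0.970250]): 0.974255 × 0.970250 = 0.9453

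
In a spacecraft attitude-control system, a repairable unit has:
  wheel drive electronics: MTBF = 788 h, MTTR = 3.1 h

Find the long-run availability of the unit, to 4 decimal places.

0.9961

A(wheel drive electronics) = MTBF/(MTBF+MTTR) = 788/(788+3.1) = 0.9961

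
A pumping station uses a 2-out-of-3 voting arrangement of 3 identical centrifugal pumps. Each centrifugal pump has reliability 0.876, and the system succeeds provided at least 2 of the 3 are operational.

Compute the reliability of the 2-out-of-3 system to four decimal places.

0.9577

R = Σ_{i=2}^{3} C(3,i) p^i (1−p)^{3−i} with p = 0.876
C(3,2)·0.876^2·0.124^1 = 0.285464
C(3,3)·0.876^3·0.124^0 = 0.672221
Sum = 0.9577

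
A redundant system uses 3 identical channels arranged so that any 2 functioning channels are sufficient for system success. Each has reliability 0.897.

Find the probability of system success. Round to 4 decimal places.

0.9704

R = Σ_{i=2}^{3} C(3,i) p^i (1−p)^{3−i} with p = 0.897
C(3,2)·0.897^2·0.103^1 = 0.248624
C(3,3)·0.897^3·0.103^0 = 0.721734
Sum = 0.9704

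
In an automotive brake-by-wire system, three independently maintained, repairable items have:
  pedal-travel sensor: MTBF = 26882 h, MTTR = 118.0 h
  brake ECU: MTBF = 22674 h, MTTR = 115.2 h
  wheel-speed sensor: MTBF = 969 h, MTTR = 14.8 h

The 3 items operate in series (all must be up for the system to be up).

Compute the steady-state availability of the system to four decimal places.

A(pedal-travel sensor) = MTBF/(MTBF+MTTR) = 26882/(26882+118.0) = 0.995630
A(brake ECU) = MTBF/(MTBF+MTTR) = 22674/(22674+115.2) = 0.994945
A(wheel-speed sensor) = MTBF/(MTBF+MTTR) = 969/(969+14.8) = 0.984956
Series availability: 0.995630 × 0.994945 × 0.984956 = 0.9757

0.9757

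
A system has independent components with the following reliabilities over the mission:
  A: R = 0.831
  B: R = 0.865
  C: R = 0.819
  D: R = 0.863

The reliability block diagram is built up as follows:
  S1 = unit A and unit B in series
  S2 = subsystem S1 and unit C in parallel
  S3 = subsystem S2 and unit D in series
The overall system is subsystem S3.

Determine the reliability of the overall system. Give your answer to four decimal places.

Series (A and B): 0.831000 × 0.865000 = 0.718815
Parallel ([0.718815] and C): 1 − (1 − 0.718815)(1 − 0.819000) = 0.949106
Series ([0.949106] and D): 0.949106 × 0.863000 = 0.8191

0.8191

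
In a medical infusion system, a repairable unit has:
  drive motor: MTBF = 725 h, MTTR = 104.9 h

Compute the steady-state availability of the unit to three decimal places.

A(drive motor) = MTBF/(MTBF+MTTR) = 725/(725+104.9) = 0.874

0.874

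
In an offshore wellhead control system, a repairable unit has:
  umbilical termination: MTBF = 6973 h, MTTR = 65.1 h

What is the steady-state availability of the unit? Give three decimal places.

A(umbilical termination) = MTBF/(MTBF+MTTR) = 6973/(6973+65.1) = 0.991

0.991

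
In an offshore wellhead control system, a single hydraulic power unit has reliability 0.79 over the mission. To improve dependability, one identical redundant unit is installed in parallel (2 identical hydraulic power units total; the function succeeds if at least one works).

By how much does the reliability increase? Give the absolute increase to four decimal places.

R_before = 0.79
R_after = 1 − (1 − 0.79)^2 = 0.9559
ΔR = 0.9559 − 0.79 = 0.1659

0.1659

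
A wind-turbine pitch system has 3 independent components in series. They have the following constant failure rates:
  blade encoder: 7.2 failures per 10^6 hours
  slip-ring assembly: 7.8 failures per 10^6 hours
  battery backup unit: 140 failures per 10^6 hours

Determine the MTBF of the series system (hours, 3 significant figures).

Series of exponential components: λ_sys = Σ λ_i
λ_sys = 0.0000072 + 0.0000078 + 0.00014 = 1.5500e-04 /h
MTBF = 1 / λ_sys = 6450 h

6450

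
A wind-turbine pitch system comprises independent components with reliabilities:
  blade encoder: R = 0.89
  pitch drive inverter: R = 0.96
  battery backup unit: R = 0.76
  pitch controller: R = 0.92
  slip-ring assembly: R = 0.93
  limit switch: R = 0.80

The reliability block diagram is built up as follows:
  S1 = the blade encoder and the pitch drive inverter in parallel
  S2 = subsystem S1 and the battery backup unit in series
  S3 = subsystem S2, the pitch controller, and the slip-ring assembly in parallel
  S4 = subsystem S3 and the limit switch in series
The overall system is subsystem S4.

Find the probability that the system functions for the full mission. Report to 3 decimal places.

0.799

Parallel (blade encoder and pitch drive inverter): 1 − (1 − 0.89000)(1 − 0.96000) = 0.99560
Series ([0.99560] and battery backup unit): 0.99560 × 0.76000 = 0.75666
Parallel ([0.75666], pitch controller, and slip-ring assembly): 1 − (1 − 0.75666)(1 − 0.92000)(1 − 0.93000) = 0.99864
Series ([0.99864] and limit switch): 0.99864 × 0.80000 = 0.799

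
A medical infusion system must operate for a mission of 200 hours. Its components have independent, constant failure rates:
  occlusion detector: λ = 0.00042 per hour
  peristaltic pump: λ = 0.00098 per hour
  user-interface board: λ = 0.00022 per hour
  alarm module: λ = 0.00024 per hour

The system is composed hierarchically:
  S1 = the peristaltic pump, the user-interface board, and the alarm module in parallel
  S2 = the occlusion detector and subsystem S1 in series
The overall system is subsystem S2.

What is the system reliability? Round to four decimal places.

0.9191

R(occlusion detector) = exp(−0.00042 × 200) = 0.919431
R(peristaltic pump) = exp(−0.00098 × 200) = 0.822012
R(user-interface board) = exp(−0.00022 × 200) = 0.956954
R(alarm module) = exp(−0.00024 × 200) = 0.953134
Parallel (peristaltic pump, user-interface board, and alarm module): 1 − (1 − 0.822012)(1 − 0.956954)(1 − 0.953134) = 0.999641
Series (occlusion detector and [0.999641]): 0.919431 × 0.999641 = 0.9191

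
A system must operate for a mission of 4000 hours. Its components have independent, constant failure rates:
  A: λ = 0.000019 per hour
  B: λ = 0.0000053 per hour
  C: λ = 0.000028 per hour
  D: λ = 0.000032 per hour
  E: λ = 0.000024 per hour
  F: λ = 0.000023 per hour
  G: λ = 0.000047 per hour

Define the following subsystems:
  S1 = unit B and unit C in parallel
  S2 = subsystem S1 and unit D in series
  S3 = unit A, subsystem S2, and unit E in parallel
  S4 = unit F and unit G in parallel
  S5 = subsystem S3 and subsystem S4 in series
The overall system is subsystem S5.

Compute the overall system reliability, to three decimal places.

R(A) = exp(−0.000019 × 4000) = 0.92682
R(B) = exp(−0.0000053 × 4000) = 0.97902
R(C) = exp(−0.000028 × 4000) = 0.89404
R(D) = exp(−0.000032 × 4000) = 0.87985
R(E) = exp(−0.000024 × 4000) = 0.90846
R(F) = exp(−0.000023 × 4000) = 0.91211
R(G) = exp(−0.000047 × 4000) = 0.82861
Parallel (B and C): 1 − (1 − 0.97902)(1 − 0.89404) = 0.99778
Series ([0.99778] and D): 0.99778 × 0.87985 = 0.87790
Parallel (A, [0.87790], and E): 1 − (1 − 0.92682)(1 − 0.87790)(1 − 0.90846) = 0.99918
Parallel (F and G): 1 − (1 − 0.91211)(1 − 0.82861) = 0.98494
Series ([0.99918] and [0.98494]): 0.99918 × 0.98494 = 0.984

0.984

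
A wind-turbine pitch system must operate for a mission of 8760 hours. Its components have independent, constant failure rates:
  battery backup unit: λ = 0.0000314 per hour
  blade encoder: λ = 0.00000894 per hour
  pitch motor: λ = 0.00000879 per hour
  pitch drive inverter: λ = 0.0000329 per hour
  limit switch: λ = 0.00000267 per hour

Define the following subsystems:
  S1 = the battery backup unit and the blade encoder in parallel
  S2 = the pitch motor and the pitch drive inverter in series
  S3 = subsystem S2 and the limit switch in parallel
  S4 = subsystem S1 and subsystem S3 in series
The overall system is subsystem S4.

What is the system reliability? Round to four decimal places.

0.9749

R(battery backup unit) = exp(−0.0000314 × 8760) = 0.759524
R(blade encoder) = exp(−0.00000894 × 8760) = 0.924674
R(pitch motor) = exp(−0.00000879 × 8760) = 0.925889
R(pitch drive inverter) = exp(−0.0000329 × 8760) = 0.749609
R(limit switch) = exp(−0.00000267 × 8760) = 0.976882
Parallel (battery backup unit and blade encoder): 1 − (1 − 0.759524)(1 − 0.924674) = 0.981886
Series (pitch motor and pitch drive inverter): 0.925889 × 0.749609 = 0.694055
Parallel ([0.694055] and limit switch): 1 − (1 − 0.694055)(1 − 0.976882) = 0.992927
Series ([0.981886] and [0.992927]): 0.981886 × 0.992927 = 0.9749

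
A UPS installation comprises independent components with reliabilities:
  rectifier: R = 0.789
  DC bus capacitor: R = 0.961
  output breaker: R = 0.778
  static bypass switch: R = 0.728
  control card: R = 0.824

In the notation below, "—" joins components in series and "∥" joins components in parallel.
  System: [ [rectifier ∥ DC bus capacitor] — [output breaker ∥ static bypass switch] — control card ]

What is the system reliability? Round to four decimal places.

0.7679

Parallel (rectifier and DC bus capacitor): 1 − (1 − 0.789000)(1 − 0.961000) = 0.991771
Parallel (output breaker and static bypass switch): 1 − (1 − 0.778000)(1 − 0.728000) = 0.939616
Series ([0.991771], [0.939616], and control card): 0.991771 × 0.939616 × 0.824000 = 0.7679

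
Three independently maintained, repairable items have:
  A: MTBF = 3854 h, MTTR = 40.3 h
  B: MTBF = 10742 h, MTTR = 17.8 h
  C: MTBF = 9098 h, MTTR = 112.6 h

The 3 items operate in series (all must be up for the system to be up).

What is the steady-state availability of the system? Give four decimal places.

0.9759

A(A) = MTBF/(MTBF+MTTR) = 3854/(3854+40.3) = 0.989652
A(B) = MTBF/(MTBF+MTTR) = 10742/(10742+17.8) = 0.998346
A(C) = MTBF/(MTBF+MTTR) = 9098/(9098+112.6) = 0.987775
Series availability: 0.989652 × 0.998346 × 0.987775 = 0.9759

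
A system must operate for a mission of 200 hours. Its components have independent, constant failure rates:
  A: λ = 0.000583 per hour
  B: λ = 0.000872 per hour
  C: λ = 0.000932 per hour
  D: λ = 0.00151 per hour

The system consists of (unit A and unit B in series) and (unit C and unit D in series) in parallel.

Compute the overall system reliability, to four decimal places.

0.9024

R(A) = exp(−0.000583 × 200) = 0.889941
R(B) = exp(−0.000872 × 200) = 0.839961
R(C) = exp(−0.000932 × 200) = 0.829942
R(D) = exp(−0.00151 × 200) = 0.739338
Series (A and B): 0.889941 × 0.839961 = 0.747516
Series (C and D): 0.829942 × 0.739338 = 0.613608
Parallel ([0.747516] and [0.613608]): 1 − (1 − 0.747516)(1 − 0.613608) = 0.9024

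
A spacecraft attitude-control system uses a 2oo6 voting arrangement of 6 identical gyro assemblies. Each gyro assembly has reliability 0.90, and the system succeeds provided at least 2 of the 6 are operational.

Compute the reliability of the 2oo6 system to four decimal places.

R = Σ_{i=2}^{6} C(6,i) p^i (1−p)^{6−i} with p = 0.90
C(6,2)·0.90^2·0.10^4 = 0.001215
C(6,3)·0.90^3·0.10^3 = 0.014580
C(6,4)·0.90^4·0.10^2 = 0.098415
C(6,5)·0.90^5·0.10^1 = 0.354294
C(6,6)·0.90^6·0.10^0 = 0.531441
Sum = 0.9999

0.9999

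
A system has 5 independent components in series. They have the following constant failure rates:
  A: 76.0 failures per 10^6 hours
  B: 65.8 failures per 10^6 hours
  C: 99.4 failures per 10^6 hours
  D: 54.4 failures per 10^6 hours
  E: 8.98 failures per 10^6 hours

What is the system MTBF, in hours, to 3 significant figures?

Series of exponential components: λ_sys = Σ λ_i
λ_sys = 0.0000760 + 0.0000658 + 0.0000994 + 0.0000544 + 0.00000898 = 3.0458e-04 /h
MTBF = 1 / λ_sys = 3280 h

3280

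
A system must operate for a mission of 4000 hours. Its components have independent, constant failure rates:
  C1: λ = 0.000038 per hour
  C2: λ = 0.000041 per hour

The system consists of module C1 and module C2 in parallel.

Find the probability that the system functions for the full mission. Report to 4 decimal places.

R(C1) = exp(−0.000038 × 4000) = 0.858988
R(C2) = exp(−0.000041 × 4000) = 0.848742
Parallel (C1 and C2): 1 − (1 − 0.858988)(1 − 0.848742) = 0.9787

0.9787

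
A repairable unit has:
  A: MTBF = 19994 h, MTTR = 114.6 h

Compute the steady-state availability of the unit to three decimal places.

A(A) = MTBF/(MTBF+MTTR) = 19994/(19994+114.6) = 0.994

0.994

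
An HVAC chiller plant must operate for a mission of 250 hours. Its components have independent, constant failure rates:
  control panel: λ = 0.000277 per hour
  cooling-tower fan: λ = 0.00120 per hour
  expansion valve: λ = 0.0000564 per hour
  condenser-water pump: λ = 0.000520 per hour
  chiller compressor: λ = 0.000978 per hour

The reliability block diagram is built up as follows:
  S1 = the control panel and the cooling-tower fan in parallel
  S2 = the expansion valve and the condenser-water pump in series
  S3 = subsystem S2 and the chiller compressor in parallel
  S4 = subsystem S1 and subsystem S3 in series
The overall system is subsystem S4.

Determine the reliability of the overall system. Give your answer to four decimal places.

0.9541

R(control panel) = exp(−0.000277 × 250) = 0.933093
R(cooling-tower fan) = exp(−0.00120 × 250) = 0.740818
R(expansion valve) = exp(−0.0000564 × 250) = 0.985999
R(condenser-water pump) = exp(−0.000520 × 250) = 0.878095
R(chiller compressor) = exp(−0.000978 × 250) = 0.783096
Parallel (control panel and cooling-tower fan): 1 − (1 − 0.933093)(1 − 0.740818) = 0.982659
Series (expansion valve and condenser-water pump): 0.985999 × 0.878095 = 0.865801
Parallel ([0.865801] and chiller compressor): 1 − (1 − 0.865801)(1 − 0.783096) = 0.970892
Series ([0.982659] and [0.970892]): 0.982659 × 0.970892 = 0.9541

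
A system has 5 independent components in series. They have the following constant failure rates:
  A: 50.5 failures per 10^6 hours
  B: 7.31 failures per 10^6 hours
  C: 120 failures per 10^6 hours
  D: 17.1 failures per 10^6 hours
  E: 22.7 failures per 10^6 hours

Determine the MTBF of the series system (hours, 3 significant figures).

4600

Series of exponential components: λ_sys = Σ λ_i
λ_sys = 0.0000505 + 0.00000731 + 0.000120 + 0.0000171 + 0.0000227 = 2.1761e-04 /h
MTBF = 1 / λ_sys = 4600 h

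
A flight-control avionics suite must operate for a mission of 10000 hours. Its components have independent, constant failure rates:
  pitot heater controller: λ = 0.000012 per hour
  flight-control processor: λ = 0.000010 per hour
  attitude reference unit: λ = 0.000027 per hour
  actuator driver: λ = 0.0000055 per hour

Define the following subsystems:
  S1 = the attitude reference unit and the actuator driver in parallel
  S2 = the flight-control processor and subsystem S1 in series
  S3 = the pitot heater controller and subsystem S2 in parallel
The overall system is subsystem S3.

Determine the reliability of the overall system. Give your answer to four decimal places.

R(pitot heater controller) = exp(−0.000012 × 10000) = 0.886920
R(flight-control processor) = exp(−0.000010 × 10000) = 0.904837
R(attitude reference unit) = exp(−0.000027 × 10000) = 0.763379
R(actuator driver) = exp(−0.0000055 × 10000) = 0.946485
Parallel (attitude reference unit and actuator driver): 1 − (1 − 0.763379)(1 − 0.946485) = 0.987337
Series (flight-control processor and [0.987337]): 0.904837 × 0.987337 = 0.893379
Parallel (pitot heater controller and [0.893379]): 1 − (1 − 0.886920)(1 − 0.893379) = 0.9879

0.9879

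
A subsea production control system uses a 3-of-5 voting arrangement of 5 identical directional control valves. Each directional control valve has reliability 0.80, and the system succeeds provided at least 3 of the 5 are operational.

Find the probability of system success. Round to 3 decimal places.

R = Σ_{i=3}^{5} C(5,i) p^i (1−p)^{5−i} with p = 0.80
C(5,3)·0.80^3·0.20^2 = 0.20480
C(5,4)·0.80^4·0.20^1 = 0.40960
C(5,5)·0.80^5·0.20^0 = 0.32768
Sum = 0.942

0.942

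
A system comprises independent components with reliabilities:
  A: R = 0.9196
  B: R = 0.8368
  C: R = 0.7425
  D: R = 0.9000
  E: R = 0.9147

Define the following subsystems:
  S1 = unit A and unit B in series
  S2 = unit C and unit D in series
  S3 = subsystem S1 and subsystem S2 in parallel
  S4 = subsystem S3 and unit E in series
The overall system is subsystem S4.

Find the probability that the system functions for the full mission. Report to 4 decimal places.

Series (A and B): 0.919600 × 0.836800 = 0.769521
Series (C and D): 0.742500 × 0.900000 = 0.668250
Parallel ([0.769521] and [0.668250]): 1 − (1 − 0.769521)(1 − 0.668250) = 0.923539
Series ([0.923539] and E): 0.923539 × 0.914700 = 0.8448

0.8448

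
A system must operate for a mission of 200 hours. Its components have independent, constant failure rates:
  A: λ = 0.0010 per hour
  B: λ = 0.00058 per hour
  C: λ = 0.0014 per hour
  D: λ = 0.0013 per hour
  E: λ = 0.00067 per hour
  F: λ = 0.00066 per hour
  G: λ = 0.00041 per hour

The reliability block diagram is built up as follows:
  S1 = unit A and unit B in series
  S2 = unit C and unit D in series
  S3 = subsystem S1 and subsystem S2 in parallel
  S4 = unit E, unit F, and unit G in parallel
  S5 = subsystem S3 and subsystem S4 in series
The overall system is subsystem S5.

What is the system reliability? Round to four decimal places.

0.8859

R(A) = exp(−0.0010 × 200) = 0.818731
R(B) = exp(−0.00058 × 200) = 0.890475
R(C) = exp(−0.0014 × 200) = 0.755784
R(D) = exp(−0.0013 × 200) = 0.771052
R(E) = exp(−0.00067 × 200) = 0.874590
R(F) = exp(−0.00066 × 200) = 0.876341
R(G) = exp(−0.00041 × 200) = 0.921272
Series (A and B): 0.818731 × 0.890475 = 0.729059
Series (C and D): 0.755784 × 0.771052 = 0.582749
Parallel ([0.729059] and [0.582749]): 1 − (1 − 0.729059)(1 − 0.582749) = 0.886950
Parallel (E, F, and G): 1 − (1 − 0.874590)(1 − 0.876341)(1 − 0.921272) = 0.998779
Series ([0.886950] and [0.998779]): 0.886950 × 0.998779 = 0.8859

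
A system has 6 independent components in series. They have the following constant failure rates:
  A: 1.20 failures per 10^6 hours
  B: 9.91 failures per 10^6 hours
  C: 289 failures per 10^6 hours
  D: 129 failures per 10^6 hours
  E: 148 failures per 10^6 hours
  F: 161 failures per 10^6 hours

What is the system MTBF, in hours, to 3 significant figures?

Series of exponential components: λ_sys = Σ λ_i
λ_sys = 0.00000120 + 0.00000991 + 0.000289 + 0.000129 + 0.000148 + 0.000161 = 7.3811e-04 /h
MTBF = 1 / λ_sys = 1350 h

1350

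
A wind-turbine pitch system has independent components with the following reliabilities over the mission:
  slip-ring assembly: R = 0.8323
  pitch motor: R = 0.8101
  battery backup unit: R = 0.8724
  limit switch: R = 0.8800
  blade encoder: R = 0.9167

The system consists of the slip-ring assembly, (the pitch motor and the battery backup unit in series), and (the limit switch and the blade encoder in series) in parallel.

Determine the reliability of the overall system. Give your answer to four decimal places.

Series (pitch motor and battery backup unit): 0.810100 × 0.872400 = 0.706731
Series (limit switch and blade encoder): 0.880000 × 0.916700 = 0.806696
Parallel (slip-ring assembly, [0.706731], and [0.806696]): 1 − (1 − 0.832300)(1 − 0.706731)(1 − 0.806696) = 0.9905

0.9905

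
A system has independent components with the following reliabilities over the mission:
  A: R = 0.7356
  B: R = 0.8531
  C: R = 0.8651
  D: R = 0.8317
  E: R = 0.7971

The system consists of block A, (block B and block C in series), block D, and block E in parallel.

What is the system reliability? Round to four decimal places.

0.9976

Series (B and C): 0.853100 × 0.865100 = 0.738017
Parallel (A, [0.738017], D, and E): 1 − (1 − 0.735600)(1 − 0.738017)(1 − 0.831700)(1 − 0.797100) = 0.9976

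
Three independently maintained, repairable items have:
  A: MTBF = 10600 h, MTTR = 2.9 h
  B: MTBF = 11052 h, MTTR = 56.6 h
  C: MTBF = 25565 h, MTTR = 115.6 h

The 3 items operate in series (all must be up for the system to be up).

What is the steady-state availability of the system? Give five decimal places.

0.99016

A(A) = MTBF/(MTBF+MTTR) = 10600/(10600+2.9) = 0.999726
A(B) = MTBF/(MTBF+MTTR) = 11052/(11052+56.6) = 0.994905
A(C) = MTBF/(MTBF+MTTR) = 25565/(25565+115.6) = 0.995499
Series availability: 0.999726 × 0.994905 × 0.995499 = 0.99016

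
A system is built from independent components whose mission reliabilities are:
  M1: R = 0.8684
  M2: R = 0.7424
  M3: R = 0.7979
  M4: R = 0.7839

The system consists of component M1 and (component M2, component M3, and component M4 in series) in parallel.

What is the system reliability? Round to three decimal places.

0.930

Series (M2, M3, and M4): 0.74240 × 0.79790 × 0.78390 = 0.46435
Parallel (M1 and [0.46435]): 1 − (1 − 0.86840)(1 − 0.46435) = 0.930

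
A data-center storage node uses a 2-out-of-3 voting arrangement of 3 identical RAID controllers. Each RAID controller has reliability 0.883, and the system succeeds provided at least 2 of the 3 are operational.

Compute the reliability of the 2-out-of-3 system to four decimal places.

0.9621

R = Σ_{i=2}^{3} C(3,i) p^i (1−p)^{3−i} with p = 0.883
C(3,2)·0.883^2·0.117^1 = 0.273671
C(3,3)·0.883^3·0.117^0 = 0.688465
Sum = 0.9621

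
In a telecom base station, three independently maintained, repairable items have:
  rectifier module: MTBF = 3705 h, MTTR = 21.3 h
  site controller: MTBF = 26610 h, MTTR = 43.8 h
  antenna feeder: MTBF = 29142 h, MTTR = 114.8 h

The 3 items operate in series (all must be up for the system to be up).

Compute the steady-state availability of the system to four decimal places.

0.9888

A(rectifier module) = MTBF/(MTBF+MTTR) = 3705/(3705+21.3) = 0.994284
A(site controller) = MTBF/(MTBF+MTTR) = 26610/(26610+43.8) = 0.998357
A(antenna feeder) = MTBF/(MTBF+MTTR) = 29142/(29142+114.8) = 0.996076
Series availability: 0.994284 × 0.998357 × 0.996076 = 0.9888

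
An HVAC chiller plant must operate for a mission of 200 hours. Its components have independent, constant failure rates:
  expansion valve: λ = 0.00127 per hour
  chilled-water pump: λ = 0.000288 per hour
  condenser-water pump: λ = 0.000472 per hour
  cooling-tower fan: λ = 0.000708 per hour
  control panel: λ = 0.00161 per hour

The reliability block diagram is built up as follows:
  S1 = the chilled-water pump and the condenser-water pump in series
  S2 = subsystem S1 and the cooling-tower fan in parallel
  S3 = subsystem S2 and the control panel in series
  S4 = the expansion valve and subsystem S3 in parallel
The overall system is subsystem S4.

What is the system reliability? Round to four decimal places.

0.9352

R(expansion valve) = exp(−0.00127 × 200) = 0.775692
R(chilled-water pump) = exp(−0.000288 × 200) = 0.944027
R(condenser-water pump) = exp(−0.000472 × 200) = 0.909919
R(cooling-tower fan) = exp(−0.000708 × 200) = 0.867968
R(control panel) = exp(−0.00161 × 200) = 0.724698
Series (chilled-water pump and condenser-water pump): 0.944027 × 0.909919 = 0.858988
Parallel ([0.858988] and cooling-tower fan): 1 − (1 − 0.858988)(1 − 0.867968) = 0.981382
Series ([0.981382] and control panel): 0.981382 × 0.724698 = 0.711206
Parallel (expansion valve and [0.711206]): 1 − (1 − 0.775692)(1 − 0.711206) = 0.9352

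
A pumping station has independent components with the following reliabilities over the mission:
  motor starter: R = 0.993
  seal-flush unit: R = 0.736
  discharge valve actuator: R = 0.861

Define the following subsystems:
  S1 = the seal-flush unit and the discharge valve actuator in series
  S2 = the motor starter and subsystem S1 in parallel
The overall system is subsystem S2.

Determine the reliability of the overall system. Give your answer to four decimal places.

0.9974

Series (seal-flush unit and discharge valve actuator): 0.736000 × 0.861000 = 0.633696
Parallel (motor starter and [0.633696]): 1 − (1 − 0.993000)(1 − 0.633696) = 0.9974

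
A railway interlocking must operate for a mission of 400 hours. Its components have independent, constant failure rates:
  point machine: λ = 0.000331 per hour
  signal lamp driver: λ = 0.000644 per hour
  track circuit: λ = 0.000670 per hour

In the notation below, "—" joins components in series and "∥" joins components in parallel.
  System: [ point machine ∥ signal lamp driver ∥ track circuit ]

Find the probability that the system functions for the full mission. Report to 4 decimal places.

0.9934

R(point machine) = exp(−0.000331 × 400) = 0.875991
R(signal lamp driver) = exp(−0.000644 × 400) = 0.772904
R(track circuit) = exp(−0.000670 × 400) = 0.764908
Parallel (point machine, signal lamp driver, and track circuit): 1 − (1 − 0.875991)(1 − 0.772904)(1 − 0.764908) = 0.9934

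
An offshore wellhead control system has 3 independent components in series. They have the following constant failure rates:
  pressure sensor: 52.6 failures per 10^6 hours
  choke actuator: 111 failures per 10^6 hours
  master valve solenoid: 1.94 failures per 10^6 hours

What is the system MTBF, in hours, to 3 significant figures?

6040

Series of exponential components: λ_sys = Σ λ_i
λ_sys = 0.0000526 + 0.000111 + 0.00000194 = 1.6554e-04 /h
MTBF = 1 / λ_sys = 6040 h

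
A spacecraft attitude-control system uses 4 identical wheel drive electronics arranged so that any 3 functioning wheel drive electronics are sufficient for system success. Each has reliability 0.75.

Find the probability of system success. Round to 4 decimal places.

0.7383

R = Σ_{i=3}^{4} C(4,i) p^i (1−p)^{4−i} with p = 0.75
C(4,3)·0.75^3·0.25^1 = 0.421875
C(4,4)·0.75^4·0.25^0 = 0.316406
Sum = 0.7383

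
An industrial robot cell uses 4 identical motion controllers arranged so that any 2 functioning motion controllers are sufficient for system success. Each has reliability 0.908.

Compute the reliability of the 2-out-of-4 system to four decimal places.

R = Σ_{i=2}^{4} C(4,i) p^i (1−p)^{4−i} with p = 0.908
C(4,2)·0.908^2·0.092^2 = 0.041870
C(4,3)·0.908^3·0.092^1 = 0.275490
C(4,4)·0.908^4·0.092^0 = 0.679741
Sum = 0.9971

0.9971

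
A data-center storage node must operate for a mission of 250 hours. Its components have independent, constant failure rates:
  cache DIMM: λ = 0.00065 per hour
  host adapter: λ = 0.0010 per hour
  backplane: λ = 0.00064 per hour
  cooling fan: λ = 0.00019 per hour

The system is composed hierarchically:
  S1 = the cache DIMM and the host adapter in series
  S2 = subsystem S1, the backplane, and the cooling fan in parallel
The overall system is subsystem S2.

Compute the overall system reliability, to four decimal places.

0.9977

R(cache DIMM) = exp(−0.00065 × 250) = 0.850016
R(host adapter) = exp(−0.0010 × 250) = 0.778801
R(backplane) = exp(−0.00064 × 250) = 0.852144
R(cooling fan) = exp(−0.00019 × 250) = 0.953610
Series (cache DIMM and host adapter): 0.850016 × 0.778801 = 0.661993
Parallel ([0.661993], backplane, and cooling fan): 1 − (1 − 0.661993)(1 − 0.852144)(1 − 0.953610) = 0.9977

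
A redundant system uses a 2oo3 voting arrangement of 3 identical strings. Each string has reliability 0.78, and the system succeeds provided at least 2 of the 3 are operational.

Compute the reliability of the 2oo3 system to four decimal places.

R = Σ_{i=2}^{3} C(3,i) p^i (1−p)^{3−i} with p = 0.78
C(3,2)·0.78^2·0.22^1 = 0.401544
C(3,3)·0.78^3·0.22^0 = 0.474552
Sum = 0.8761

0.8761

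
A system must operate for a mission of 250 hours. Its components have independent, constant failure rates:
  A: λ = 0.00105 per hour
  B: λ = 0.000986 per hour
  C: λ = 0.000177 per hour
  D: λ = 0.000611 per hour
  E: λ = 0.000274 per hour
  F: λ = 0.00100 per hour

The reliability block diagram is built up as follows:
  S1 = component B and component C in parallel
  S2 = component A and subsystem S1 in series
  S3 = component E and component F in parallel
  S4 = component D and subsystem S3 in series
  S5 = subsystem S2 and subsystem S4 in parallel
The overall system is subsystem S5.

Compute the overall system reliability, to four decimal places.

R(A) = exp(−0.00105 × 250) = 0.769126
R(B) = exp(−0.000986 × 250) = 0.781531
R(C) = exp(−0.000177 × 250) = 0.956715
R(D) = exp(−0.000611 × 250) = 0.858344
R(E) = exp(−0.000274 × 250) = 0.933793
R(F) = exp(−0.00100 × 250) = 0.778801
Parallel (B and C): 1 − (1 − 0.781531)(1 − 0.956715) = 0.990544
Series (A and [0.990544]): 0.769126 × 0.990544 = 0.761853
Parallel (E and F): 1 − (1 − 0.933793)(1 − 0.778801) = 0.985355
Series (D and [0.985355]): 0.858344 × 0.985355 = 0.845774
Parallel ([0.761853] and [0.845774]): 1 − (1 − 0.761853)(1 − 0.845774) = 0.9633

0.9633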